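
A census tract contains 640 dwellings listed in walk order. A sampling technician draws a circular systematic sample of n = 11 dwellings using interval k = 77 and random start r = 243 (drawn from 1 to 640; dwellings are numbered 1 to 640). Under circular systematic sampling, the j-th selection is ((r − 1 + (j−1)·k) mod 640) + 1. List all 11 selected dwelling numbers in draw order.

Selection 1: 243
Selection 2: 243 + 77 = 320
Selection 3: 320 + 77 = 397
Selection 4: 397 + 77 = 474
Selection 5: 474 + 77 = 551
Selection 6: 551 + 77 = 628
Selection 7: 628 + 77 = 705 → 705 − 640 = 65
Selection 8: 65 + 77 = 142
Selection 9: 142 + 77 = 219
Selection 10: 219 + 77 = 296
Selection 11: 296 + 77 = 373

243, 320, 397, 474, 551, 628, 65, 142, 219, 296, 373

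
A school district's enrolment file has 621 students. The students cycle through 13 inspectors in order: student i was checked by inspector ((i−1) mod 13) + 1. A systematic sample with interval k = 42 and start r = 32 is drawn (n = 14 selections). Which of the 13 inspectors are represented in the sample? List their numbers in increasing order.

Consecutive selections differ by k = 42, so their inspector numbers differ by 42 mod 13 = 3.
gcd(42, 13) = 1, so the sample visits 13/1 = 13 distinct residues mod 13.
Start 32 is inspector 6; the inspectors hit are 1, 2, 3, 4, 5, 6, 7, 8, 9, 10, 11, 12, 13.

1, 2, 3, 4, 5, 6, 7, 8, 9, 10, 11, 12, 13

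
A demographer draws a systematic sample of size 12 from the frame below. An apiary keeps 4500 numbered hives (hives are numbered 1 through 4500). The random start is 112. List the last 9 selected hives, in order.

k = N/n = 4500/12 = 375
4th selection = 112 + 3×375 = 1237
5th: 1237 + 375 = 1612
6th: 1612 + 375 = 1987
7th: 1987 + 375 = 2362
8th: 2362 + 375 = 2737
9th: 2737 + 375 = 3112
10th: 3112 + 375 = 3487
11th: 3487 + 375 = 3862
12th: 3862 + 375 = 4237

1237, 1612, 1987, 2362, 2737, 3112, 3487, 3862, 4237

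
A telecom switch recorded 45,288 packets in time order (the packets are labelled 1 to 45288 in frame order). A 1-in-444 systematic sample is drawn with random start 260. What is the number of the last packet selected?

45104

k = 444
102nd selection = r + (102−1)·k = 260 + 101×444 = 260 + 44844 = 45104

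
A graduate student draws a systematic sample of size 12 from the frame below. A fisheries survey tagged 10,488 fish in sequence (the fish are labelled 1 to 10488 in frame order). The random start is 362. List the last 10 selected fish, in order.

2110, 2984, 3858, 4732, 5606, 6480, 7354, 8228, 9102, 9976

k = N/n = 10488/12 = 874
3rd selection = 362 + 2×874 = 2110
4th: 2110 + 874 = 2984
5th: 2984 + 874 = 3858
6th: 3858 + 874 = 4732
7th: 4732 + 874 = 5606
8th: 5606 + 874 = 6480
9th: 6480 + 874 = 7354
10th: 7354 + 874 = 8228
11th: 8228 + 874 = 9102
12th: 9102 + 874 = 9976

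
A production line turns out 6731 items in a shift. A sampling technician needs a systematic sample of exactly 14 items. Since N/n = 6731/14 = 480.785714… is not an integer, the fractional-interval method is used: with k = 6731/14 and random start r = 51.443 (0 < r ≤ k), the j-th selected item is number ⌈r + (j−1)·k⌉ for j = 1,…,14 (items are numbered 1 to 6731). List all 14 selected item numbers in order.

j=1: r + 0k = 51.443 → ⌈·⌉ = 52
j=2: r + 1k = 532.228714… → ⌈·⌉ = 533
j=3: r + 2k = 1013.014428… → ⌈·⌉ = 1014
j=4: r + 3k = 1493.800142… → ⌈·⌉ = 1494
j=5: r + 4k = 1974.585857… → ⌈·⌉ = 1975
j=6: r + 5k = 2455.371571… → ⌈·⌉ = 2456
j=7: r + 6k = 2936.157285… → ⌈·⌉ = 2937
j=8: r + 7k = 3416.943 → ⌈·⌉ = 3417
j=9: r + 8k = 3897.728714… → ⌈·⌉ = 3898
j=10: r + 9k = 4378.514428… → ⌈·⌉ = 4379
j=11: r + 10k = 4859.300142… → ⌈·⌉ = 4860
j=12: r + 11k = 5340.085857… → ⌈·⌉ = 5341
j=13: r + 12k = 5820.871571… → ⌈·⌉ = 5821
j=14: r + 13k = 6301.657285… → ⌈·⌉ = 6302

52, 533, 1014, 1494, 1975, 2456, 2937, 3417, 3898, 4379, 4860, 5341, 5821, 6302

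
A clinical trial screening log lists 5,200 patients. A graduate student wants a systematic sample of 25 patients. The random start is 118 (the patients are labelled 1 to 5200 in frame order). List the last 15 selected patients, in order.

2198, 2406, 2614, 2822, 3030, 3238, 3446, 3654, 3862, 4070, 4278, 4486, 4694, 4902, 5110

k = N/n = 5200/25 = 208
11th selection = 118 + 10×208 = 2198
12th: 2198 + 208 = 2406
13th: 2406 + 208 = 2614
14th: 2614 + 208 = 2822
15th: 2822 + 208 = 3030
16th: 3030 + 208 = 3238
17th: 3238 + 208 = 3446
18th: 3446 + 208 = 3654
19th: 3654 + 208 = 3862
20th: 3862 + 208 = 4070
21st: 4070 + 208 = 4278
22nd: 4278 + 208 = 4486
23rd: 4486 + 208 = 4694
24th: 4694 + 208 = 4902
25th: 4902 + 208 = 5110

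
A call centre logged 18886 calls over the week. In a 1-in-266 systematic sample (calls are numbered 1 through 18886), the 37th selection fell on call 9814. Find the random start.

k = 266
r = 9814 − (37−1)×266 = 9814 − 9576 = 238

238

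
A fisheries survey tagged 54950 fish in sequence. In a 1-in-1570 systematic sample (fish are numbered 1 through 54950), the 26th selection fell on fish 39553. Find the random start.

k = 1570
r = 39553 − (26−1)×1570 = 39553 − 39250 = 303

303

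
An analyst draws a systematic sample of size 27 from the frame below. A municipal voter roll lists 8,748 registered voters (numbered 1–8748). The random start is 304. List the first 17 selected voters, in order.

304, 628, 952, 1276, 1600, 1924, 2248, 2572, 2896, 3220, 3544, 3868, 4192, 4516, 4840, 5164, 5488

k = N/n = 8748/27 = 324
voter 1: 304
voter 2: 304 + 324 = 628
voter 3: 628 + 324 = 952
voter 4: 952 + 324 = 1276
voter 5: 1276 + 324 = 1600
voter 6: 1600 + 324 = 1924
voter 7: 1924 + 324 = 2248
voter 8: 2248 + 324 = 2572
voter 9: 2572 + 324 = 2896
voter 10: 2896 + 324 = 3220
voter 11: 3220 + 324 = 3544
voter 12: 3544 + 324 = 3868
voter 13: 3868 + 324 = 4192
voter 14: 4192 + 324 = 4516
voter 15: 4516 + 324 = 4840
voter 16: 4840 + 324 = 5164
voter 17: 5164 + 324 = 5488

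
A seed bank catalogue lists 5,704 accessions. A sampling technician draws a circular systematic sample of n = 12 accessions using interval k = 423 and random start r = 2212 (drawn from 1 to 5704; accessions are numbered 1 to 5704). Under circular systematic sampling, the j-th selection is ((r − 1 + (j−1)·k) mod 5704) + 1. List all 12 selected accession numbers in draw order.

2212, 2635, 3058, 3481, 3904, 4327, 4750, 5173, 5596, 315, 738, 1161

Selection 1: 2212
Selection 2: 2212 + 423 = 2635
Selection 3: 2635 + 423 = 3058
Selection 4: 3058 + 423 = 3481
Selection 5: 3481 + 423 = 3904
Selection 6: 3904 + 423 = 4327
Selection 7: 4327 + 423 = 4750
Selection 8: 4750 + 423 = 5173
Selection 9: 5173 + 423 = 5596
Selection 10: 5596 + 423 = 6019 → 6019 − 5704 = 315
Selection 11: 315 + 423 = 738
Selection 12: 738 + 423 = 1161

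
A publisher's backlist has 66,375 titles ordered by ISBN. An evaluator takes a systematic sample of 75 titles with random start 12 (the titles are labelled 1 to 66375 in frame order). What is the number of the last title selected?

65502

k = 66375/75 = 885
75th selection = r + (75−1)·k = 12 + 74×885 = 12 + 65490 = 65502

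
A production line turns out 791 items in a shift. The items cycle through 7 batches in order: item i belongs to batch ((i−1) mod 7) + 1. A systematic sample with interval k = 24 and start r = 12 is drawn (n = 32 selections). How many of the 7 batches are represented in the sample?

7

Consecutive selections differ by k = 24, so their batch numbers differ by 24 mod 7 = 3.
gcd(24, 7) = 1, so the sample visits 7/1 = 7 distinct residues mod 7.
Start 12 is batch 5; the batches hit are 1, 2, 3, 4, 5, 6, 7.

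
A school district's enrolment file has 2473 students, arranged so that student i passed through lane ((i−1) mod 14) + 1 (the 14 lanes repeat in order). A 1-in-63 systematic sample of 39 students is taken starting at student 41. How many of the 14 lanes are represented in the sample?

2

Consecutive selections differ by k = 63, so their lane numbers differ by 63 mod 14 = 7.
gcd(63, 14) = 7, so the sample visits 14/7 = 2 distinct residues mod 14.
Start 41 is lane 13; the lanes hit are 6, 13.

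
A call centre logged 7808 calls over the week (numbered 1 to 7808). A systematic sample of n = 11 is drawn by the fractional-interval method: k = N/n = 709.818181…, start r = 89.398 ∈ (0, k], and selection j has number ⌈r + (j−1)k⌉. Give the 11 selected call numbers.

j=1: r + 0k = 89.398 → ⌈·⌉ = 90
j=2: r + 1k = 799.216181… → ⌈·⌉ = 800
j=3: r + 2k = 1509.034363… → ⌈·⌉ = 1510
j=4: r + 3k = 2218.852545… → ⌈·⌉ = 2219
j=5: r + 4k = 2928.670727… → ⌈·⌉ = 2929
j=6: r + 5k = 3638.488909… → ⌈·⌉ = 3639
j=7: r + 6k = 4348.307090… → ⌈·⌉ = 4349
j=8: r + 7k = 5058.125272… → ⌈·⌉ = 5059
j=9: r + 8k = 5767.943454… → ⌈·⌉ = 5768
j=10: r + 9k = 6477.761636… → ⌈·⌉ = 6478
j=11: r + 10k = 7187.579818… → ⌈·⌉ = 7188

90, 800, 1510, 2219, 2929, 3639, 4349, 5059, 5768, 6478, 7188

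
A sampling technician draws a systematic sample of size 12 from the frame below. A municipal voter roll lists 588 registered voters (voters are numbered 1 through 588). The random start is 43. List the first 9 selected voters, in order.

43, 92, 141, 190, 239, 288, 337, 386, 435

k = N/n = 588/12 = 49
voter 1: 43
voter 2: 43 + 49 = 92
voter 3: 92 + 49 = 141
voter 4: 141 + 49 = 190
voter 5: 190 + 49 = 239
voter 6: 239 + 49 = 288
voter 7: 288 + 49 = 337
voter 8: 337 + 49 = 386
voter 9: 386 + 49 = 435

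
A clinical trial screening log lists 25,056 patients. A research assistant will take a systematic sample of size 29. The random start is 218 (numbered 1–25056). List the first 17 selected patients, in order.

k = N/n = 25056/29 = 864
patient 1: 218
patient 2: 218 + 864 = 1082
patient 3: 1082 + 864 = 1946
patient 4: 1946 + 864 = 2810
patient 5: 2810 + 864 = 3674
patient 6: 3674 + 864 = 4538
patient 7: 4538 + 864 = 5402
patient 8: 5402 + 864 = 6266
patient 9: 6266 + 864 = 7130
patient 10: 7130 + 864 = 7994
patient 11: 7994 + 864 = 8858
patient 12: 8858 + 864 = 9722
patient 13: 9722 + 864 = 10586
patient 14: 10586 + 864 = 11450
patient 15: 11450 + 864 = 12314
patient 16: 12314 + 864 = 13178
patient 17: 13178 + 864 = 14042

218, 1082, 1946, 2810, 3674, 4538, 5402, 6266, 7130, 7994, 8858, 9722, 10586, 11450, 12314, 13178, 14042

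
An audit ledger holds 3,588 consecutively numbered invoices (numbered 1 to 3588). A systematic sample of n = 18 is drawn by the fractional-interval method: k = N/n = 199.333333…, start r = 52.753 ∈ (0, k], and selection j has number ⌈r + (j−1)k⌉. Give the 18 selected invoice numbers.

53, 253, 452, 651, 851, 1050, 1249, 1449, 1648, 1847, 2047, 2246, 2445, 2645, 2844, 3043, 3243, 3442

j=1: r + 0k = 52.753 → ⌈·⌉ = 53
j=2: r + 1k = 252.086333… → ⌈·⌉ = 253
j=3: r + 2k = 451.419666… → ⌈·⌉ = 452
j=4: r + 3k = 650.753 → ⌈·⌉ = 651
j=5: r + 4k = 850.086333… → ⌈·⌉ = 851
j=6: r + 5k = 1049.419666… → ⌈·⌉ = 1050
j=7: r + 6k = 1248.753 → ⌈·⌉ = 1249
j=8: r + 7k = 1448.086333… → ⌈·⌉ = 1449
j=9: r + 8k = 1647.419666… → ⌈·⌉ = 1648
j=10: r + 9k = 1846.753 → ⌈·⌉ = 1847
j=11: r + 10k = 2046.086333… → ⌈·⌉ = 2047
j=12: r + 11k = 2245.419666… → ⌈·⌉ = 2246
j=13: r + 12k = 2444.753 → ⌈·⌉ = 2445
j=14: r + 13k = 2644.086333… → ⌈·⌉ = 2645
j=15: r + 14k = 2843.419666… → ⌈·⌉ = 2844
j=16: r + 15k = 3042.753 → ⌈·⌉ = 3043
j=17: r + 16k = 3242.086333… → ⌈·⌉ = 3243
j=18: r + 17k = 3441.419666… → ⌈·⌉ = 3442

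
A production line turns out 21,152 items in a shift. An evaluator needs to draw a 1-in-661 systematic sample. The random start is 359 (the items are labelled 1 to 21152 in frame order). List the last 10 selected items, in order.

23rd selection = 359 + 22×661 = 14901
24th: 14901 + 661 = 15562
25th: 15562 + 661 = 16223
26th: 16223 + 661 = 16884
27th: 16884 + 661 = 17545
28th: 17545 + 661 = 18206
29th: 18206 + 661 = 18867
30th: 18867 + 661 = 19528
31st: 19528 + 661 = 20189
32nd: 20189 + 661 = 20850

14901, 15562, 16223, 16884, 17545, 18206, 18867, 19528, 20189, 20850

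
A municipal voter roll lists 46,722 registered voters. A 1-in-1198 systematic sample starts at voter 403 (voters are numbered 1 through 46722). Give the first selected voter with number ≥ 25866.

k = 1198
Steps past start: ⌈(25866 − 403)/1198⌉ = ⌈25463/1198⌉ = 22
Selected voter: 403 + 22×1198 = 26759

26759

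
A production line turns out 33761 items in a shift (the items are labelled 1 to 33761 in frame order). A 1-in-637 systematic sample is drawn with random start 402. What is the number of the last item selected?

k = 637
53rd selection = r + (53−1)·k = 402 + 52×637 = 402 + 33124 = 33526

33526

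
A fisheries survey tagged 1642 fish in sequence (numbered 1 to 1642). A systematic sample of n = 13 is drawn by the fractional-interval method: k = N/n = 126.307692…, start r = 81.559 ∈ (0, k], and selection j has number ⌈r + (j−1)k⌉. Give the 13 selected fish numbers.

j=1: r + 0k = 81.559 → ⌈·⌉ = 82
j=2: r + 1k = 207.866692… → ⌈·⌉ = 208
j=3: r + 2k = 334.174384… → ⌈·⌉ = 335
j=4: r + 3k = 460.482076… → ⌈·⌉ = 461
j=5: r + 4k = 586.789769… → ⌈·⌉ = 587
j=6: r + 5k = 713.097461… → ⌈·⌉ = 714
j=7: r + 6k = 839.405153… → ⌈·⌉ = 840
j=8: r + 7k = 965.712846… → ⌈·⌉ = 966
j=9: r + 8k = 1092.020538… → ⌈·⌉ = 1093
j=10: r + 9k = 1218.328230… → ⌈·⌉ = 1219
j=11: r + 10k = 1344.635923… → ⌈·⌉ = 1345
j=12: r + 11k = 1470.943615… → ⌈·⌉ = 1471
j=13: r + 12k = 1597.251307… → ⌈·⌉ = 1598

82, 208, 335, 461, 587, 714, 840, 966, 1093, 1219, 1345, 1471, 1598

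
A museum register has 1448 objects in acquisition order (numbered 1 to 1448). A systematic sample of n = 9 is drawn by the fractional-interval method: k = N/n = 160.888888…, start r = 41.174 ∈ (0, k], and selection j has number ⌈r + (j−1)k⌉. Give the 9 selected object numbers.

42, 203, 363, 524, 685, 846, 1007, 1168, 1329

j=1: r + 0k = 41.174 → ⌈·⌉ = 42
j=2: r + 1k = 202.062888… → ⌈·⌉ = 203
j=3: r + 2k = 362.951777… → ⌈·⌉ = 363
j=4: r + 3k = 523.840666… → ⌈·⌉ = 524
j=5: r + 4k = 684.729555… → ⌈·⌉ = 685
j=6: r + 5k = 845.618444… → ⌈·⌉ = 846
j=7: r + 6k = 1006.507333… → ⌈·⌉ = 1007
j=8: r + 7k = 1167.396222… → ⌈·⌉ = 1168
j=9: r + 8k = 1328.285111… → ⌈·⌉ = 1329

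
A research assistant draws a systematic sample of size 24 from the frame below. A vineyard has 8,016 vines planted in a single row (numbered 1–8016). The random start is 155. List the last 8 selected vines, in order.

5499, 5833, 6167, 6501, 6835, 7169, 7503, 7837

k = N/n = 8016/24 = 334
17th selection = 155 + 16×334 = 5499
18th: 5499 + 334 = 5833
19th: 5833 + 334 = 6167
20th: 6167 + 334 = 6501
21st: 6501 + 334 = 6835
22nd: 6835 + 334 = 7169
23rd: 7169 + 334 = 7503
24th: 7503 + 334 = 7837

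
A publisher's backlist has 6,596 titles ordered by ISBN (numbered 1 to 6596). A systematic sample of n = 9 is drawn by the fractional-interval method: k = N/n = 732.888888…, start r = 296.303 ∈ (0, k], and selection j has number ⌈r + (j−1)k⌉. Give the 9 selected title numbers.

297, 1030, 1763, 2495, 3228, 3961, 4694, 5427, 6160

j=1: r + 0k = 296.303 → ⌈·⌉ = 297
j=2: r + 1k = 1029.191888… → ⌈·⌉ = 1030
j=3: r + 2k = 1762.080777… → ⌈·⌉ = 1763
j=4: r + 3k = 2494.969666… → ⌈·⌉ = 2495
j=5: r + 4k = 3227.858555… → ⌈·⌉ = 3228
j=6: r + 5k = 3960.747444… → ⌈·⌉ = 3961
j=7: r + 6k = 4693.636333… → ⌈·⌉ = 4694
j=8: r + 7k = 5426.525222… → ⌈·⌉ = 5427
j=9: r + 8k = 6159.414111… → ⌈·⌉ = 6160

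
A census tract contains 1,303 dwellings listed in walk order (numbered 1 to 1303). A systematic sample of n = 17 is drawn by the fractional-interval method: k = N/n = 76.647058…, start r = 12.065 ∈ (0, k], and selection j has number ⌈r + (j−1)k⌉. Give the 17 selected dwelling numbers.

j=1: r + 0k = 12.065 → ⌈·⌉ = 13
j=2: r + 1k = 88.712058… → ⌈·⌉ = 89
j=3: r + 2k = 165.359117… → ⌈·⌉ = 166
j=4: r + 3k = 242.006176… → ⌈·⌉ = 243
j=5: r + 4k = 318.653235… → ⌈·⌉ = 319
j=6: r + 5k = 395.300294… → ⌈·⌉ = 396
j=7: r + 6k = 471.947352… → ⌈·⌉ = 472
j=8: r + 7k = 548.594411… → ⌈·⌉ = 549
j=9: r + 8k = 625.241470… → ⌈·⌉ = 626
j=10: r + 9k = 701.888529… → ⌈·⌉ = 702
j=11: r + 10k = 778.535588… → ⌈·⌉ = 779
j=12: r + 11k = 855.182647… → ⌈·⌉ = 856
j=13: r + 12k = 931.829705… → ⌈·⌉ = 932
j=14: r + 13k = 1008.476764… → ⌈·⌉ = 1009
j=15: r + 14k = 1085.123823… → ⌈·⌉ = 1086
j=16: r + 15k = 1161.770882… → ⌈·⌉ = 1162
j=17: r + 16k = 1238.417941… → ⌈·⌉ = 1239

13, 89, 166, 243, 319, 396, 472, 549, 626, 702, 779, 856, 932, 1009, 1086, 1162, 1239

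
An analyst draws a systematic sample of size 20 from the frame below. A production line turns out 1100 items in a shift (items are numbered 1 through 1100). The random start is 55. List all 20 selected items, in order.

55, 110, 165, 220, 275, 330, 385, 440, 495, 550, 605, 660, 715, 770, 825, 880, 935, 990, 1045, 1100

k = N/n = 1100/20 = 55
item 1: 55
item 2: 55 + 55 = 110
item 3: 110 + 55 = 165
item 4: 165 + 55 = 220
item 5: 220 + 55 = 275
item 6: 275 + 55 = 330
item 7: 330 + 55 = 385
item 8: 385 + 55 = 440
item 9: 440 + 55 = 495
item 10: 495 + 55 = 550
item 11: 550 + 55 = 605
item 12: 605 + 55 = 660
item 13: 660 + 55 = 715
item 14: 715 + 55 = 770
item 15: 770 + 55 = 825
item 16: 825 + 55 = 880
item 17: 880 + 55 = 935
item 18: 935 + 55 = 990
item 19: 990 + 55 = 1045
item 20: 1045 + 55 = 1100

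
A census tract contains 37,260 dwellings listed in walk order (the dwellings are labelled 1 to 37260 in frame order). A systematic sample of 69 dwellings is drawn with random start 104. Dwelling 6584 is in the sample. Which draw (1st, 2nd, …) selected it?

13

k = 37260/69 = 540
position = (6584 − 104)/540 + 1 = 6480/540 + 1 = 12 + 1 = 13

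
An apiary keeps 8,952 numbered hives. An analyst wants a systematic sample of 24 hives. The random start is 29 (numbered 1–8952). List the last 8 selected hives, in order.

k = N/n = 8952/24 = 373
17th selection = 29 + 16×373 = 5997
18th: 5997 + 373 = 6370
19th: 6370 + 373 = 6743
20th: 6743 + 373 = 7116
21st: 7116 + 373 = 7489
22nd: 7489 + 373 = 7862
23rd: 7862 + 373 = 8235
24th: 8235 + 373 = 8608

5997, 6370, 6743, 7116, 7489, 7862, 8235, 8608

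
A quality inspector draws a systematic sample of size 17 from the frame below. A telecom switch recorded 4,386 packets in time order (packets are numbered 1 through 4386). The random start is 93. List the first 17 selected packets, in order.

93, 351, 609, 867, 1125, 1383, 1641, 1899, 2157, 2415, 2673, 2931, 3189, 3447, 3705, 3963, 4221

k = N/n = 4386/17 = 258
packet 1: 93
packet 2: 93 + 258 = 351
packet 3: 351 + 258 = 609
packet 4: 609 + 258 = 867
packet 5: 867 + 258 = 1125
packet 6: 1125 + 258 = 1383
packet 7: 1383 + 258 = 1641
packet 8: 1641 + 258 = 1899
packet 9: 1899 + 258 = 2157
packet 10: 2157 + 258 = 2415
packet 11: 2415 + 258 = 2673
packet 12: 2673 + 258 = 2931
packet 13: 2931 + 258 = 3189
packet 14: 3189 + 258 = 3447
packet 15: 3447 + 258 = 3705
packet 16: 3705 + 258 = 3963
packet 17: 3963 + 258 = 4221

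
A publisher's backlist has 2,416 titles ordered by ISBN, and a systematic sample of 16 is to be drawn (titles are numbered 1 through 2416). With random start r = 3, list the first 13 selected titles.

3, 154, 305, 456, 607, 758, 909, 1060, 1211, 1362, 1513, 1664, 1815

k = N/n = 2416/16 = 151
title 1: 3
title 2: 3 + 151 = 154
title 3: 154 + 151 = 305
title 4: 305 + 151 = 456
title 5: 456 + 151 = 607
title 6: 607 + 151 = 758
title 7: 758 + 151 = 909
title 8: 909 + 151 = 1060
title 9: 1060 + 151 = 1211
title 10: 1211 + 151 = 1362
title 11: 1362 + 151 = 1513
title 12: 1513 + 151 = 1664
title 13: 1664 + 151 = 1815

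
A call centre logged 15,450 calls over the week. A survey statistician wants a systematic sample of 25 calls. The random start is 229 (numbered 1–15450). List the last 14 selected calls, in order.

7027, 7645, 8263, 8881, 9499, 10117, 10735, 11353, 11971, 12589, 13207, 13825, 14443, 15061

k = N/n = 15450/25 = 618
12th selection = 229 + 11×618 = 7027
13th: 7027 + 618 = 7645
14th: 7645 + 618 = 8263
15th: 8263 + 618 = 8881
16th: 8881 + 618 = 9499
17th: 9499 + 618 = 10117
18th: 10117 + 618 = 10735
19th: 10735 + 618 = 11353
20th: 11353 + 618 = 11971
21st: 11971 + 618 = 12589
22nd: 12589 + 618 = 13207
23rd: 13207 + 618 = 13825
24th: 13825 + 618 = 14443
25th: 14443 + 618 = 15061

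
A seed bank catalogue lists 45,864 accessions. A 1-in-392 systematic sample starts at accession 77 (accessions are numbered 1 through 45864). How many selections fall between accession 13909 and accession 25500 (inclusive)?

k = 392
First selection ≥ 13909: 77 + ⌈(13909−77)/392⌉·392 = 77 + 36×392 = 14189
Last selection ≤ 25500: 77 + ⌊(25500−77)/392⌋·392 = 77 + 64×392 = 25165
Count = 64 − 36 + 1 = 29

29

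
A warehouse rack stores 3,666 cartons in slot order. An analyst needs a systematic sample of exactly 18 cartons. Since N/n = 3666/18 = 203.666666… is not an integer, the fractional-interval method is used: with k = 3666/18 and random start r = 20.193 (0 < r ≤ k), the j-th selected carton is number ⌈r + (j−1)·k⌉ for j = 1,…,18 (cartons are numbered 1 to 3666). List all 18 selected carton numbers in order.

j=1: r + 0k = 20.193 → ⌈·⌉ = 21
j=2: r + 1k = 223.859666… → ⌈·⌉ = 224
j=3: r + 2k = 427.526333… → ⌈·⌉ = 428
j=4: r + 3k = 631.193 → ⌈·⌉ = 632
j=5: r + 4k = 834.859666… → ⌈·⌉ = 835
j=6: r + 5k = 1038.526333… → ⌈·⌉ = 1039
j=7: r + 6k = 1242.193 → ⌈·⌉ = 1243
j=8: r + 7k = 1445.859666… → ⌈·⌉ = 1446
j=9: r + 8k = 1649.526333… → ⌈·⌉ = 1650
j=10: r + 9k = 1853.193 → ⌈·⌉ = 1854
j=11: r + 10k = 2056.859666… → ⌈·⌉ = 2057
j=12: r + 11k = 2260.526333… → ⌈·⌉ = 2261
j=13: r + 12k = 2464.193 → ⌈·⌉ = 2465
j=14: r + 13k = 2667.859666… → ⌈·⌉ = 2668
j=15: r + 14k = 2871.526333… → ⌈·⌉ = 2872
j=16: r + 15k = 3075.193 → ⌈·⌉ = 3076
j=17: r + 16k = 3278.859666… → ⌈·⌉ = 3279
j=18: r + 17k = 3482.526333… → ⌈·⌉ = 3483

21, 224, 428, 632, 835, 1039, 1243, 1446, 1650, 1854, 2057, 2261, 2465, 2668, 2872, 3076, 3279, 3483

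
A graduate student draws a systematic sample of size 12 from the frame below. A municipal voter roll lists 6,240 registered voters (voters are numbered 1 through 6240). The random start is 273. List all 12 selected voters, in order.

273, 793, 1313, 1833, 2353, 2873, 3393, 3913, 4433, 4953, 5473, 5993

k = N/n = 6240/12 = 520
voter 1: 273
voter 2: 273 + 520 = 793
voter 3: 793 + 520 = 1313
voter 4: 1313 + 520 = 1833
voter 5: 1833 + 520 = 2353
voter 6: 2353 + 520 = 2873
voter 7: 2873 + 520 = 3393
voter 8: 3393 + 520 = 3913
voter 9: 3913 + 520 = 4433
voter 10: 4433 + 520 = 4953
voter 11: 4953 + 520 = 5473
voter 12: 5473 + 520 = 5993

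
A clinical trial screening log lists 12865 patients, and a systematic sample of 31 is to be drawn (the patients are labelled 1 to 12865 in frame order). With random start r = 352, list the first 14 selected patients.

k = N/n = 12865/31 = 415
patient 1: 352
patient 2: 352 + 415 = 767
patient 3: 767 + 415 = 1182
patient 4: 1182 + 415 = 1597
patient 5: 1597 + 415 = 2012
patient 6: 2012 + 415 = 2427
patient 7: 2427 + 415 = 2842
patient 8: 2842 + 415 = 3257
patient 9: 3257 + 415 = 3672
patient 10: 3672 + 415 = 4087
patient 11: 4087 + 415 = 4502
patient 12: 4502 + 415 = 4917
patient 13: 4917 + 415 = 5332
patient 14: 5332 + 415 = 5747

352, 767, 1182, 1597, 2012, 2427, 2842, 3257, 3672, 4087, 4502, 4917, 5332, 5747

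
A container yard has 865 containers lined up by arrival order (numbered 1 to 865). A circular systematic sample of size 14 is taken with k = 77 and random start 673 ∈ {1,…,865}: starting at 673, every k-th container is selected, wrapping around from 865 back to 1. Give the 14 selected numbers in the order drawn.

673, 750, 827, 39, 116, 193, 270, 347, 424, 501, 578, 655, 732, 809

Selection 1: 673
Selection 2: 673 + 77 = 750
Selection 3: 750 + 77 = 827
Selection 4: 827 + 77 = 904 → 904 − 865 = 39
Selection 5: 39 + 77 = 116
Selection 6: 116 + 77 = 193
Selection 7: 193 + 77 = 270
Selection 8: 270 + 77 = 347
Selection 9: 347 + 77 = 424
Selection 10: 424 + 77 = 501
Selection 11: 501 + 77 = 578
Selection 12: 578 + 77 = 655
Selection 13: 655 + 77 = 732
Selection 14: 732 + 77 = 809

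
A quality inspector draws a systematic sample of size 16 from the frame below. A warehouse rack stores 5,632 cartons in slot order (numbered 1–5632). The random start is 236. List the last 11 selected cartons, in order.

1996, 2348, 2700, 3052, 3404, 3756, 4108, 4460, 4812, 5164, 5516

k = N/n = 5632/16 = 352
6th selection = 236 + 5×352 = 1996
7th: 1996 + 352 = 2348
8th: 2348 + 352 = 2700
9th: 2700 + 352 = 3052
10th: 3052 + 352 = 3404
11th: 3404 + 352 = 3756
12th: 3756 + 352 = 4108
13th: 4108 + 352 = 4460
14th: 4460 + 352 = 4812
15th: 4812 + 352 = 5164
16th: 5164 + 352 = 5516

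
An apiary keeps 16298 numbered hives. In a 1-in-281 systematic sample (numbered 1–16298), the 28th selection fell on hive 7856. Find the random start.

269

k = 281
r = 7856 − (28−1)×281 = 7856 − 7587 = 269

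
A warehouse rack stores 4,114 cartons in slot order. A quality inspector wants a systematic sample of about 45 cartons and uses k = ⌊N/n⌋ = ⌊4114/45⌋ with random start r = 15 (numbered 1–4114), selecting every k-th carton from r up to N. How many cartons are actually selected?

k = ⌊4114/45⌋ = 91
Achieved size = ⌊(4114 − 15)/91⌋ + 1 = ⌊4099/91⌋ + 1 = 45 + 1 = 46
(last selection: 15 + 45×91 = 4110 ≤ 4114; next would be 4201 > 4114)

46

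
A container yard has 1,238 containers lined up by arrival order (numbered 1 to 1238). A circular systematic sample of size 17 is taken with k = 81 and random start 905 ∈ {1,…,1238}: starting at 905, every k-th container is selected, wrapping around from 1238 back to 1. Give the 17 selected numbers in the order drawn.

905, 986, 1067, 1148, 1229, 72, 153, 234, 315, 396, 477, 558, 639, 720, 801, 882, 963

Selection 1: 905
Selection 2: 905 + 81 = 986
Selection 3: 986 + 81 = 1067
Selection 4: 1067 + 81 = 1148
Selection 5: 1148 + 81 = 1229
Selection 6: 1229 + 81 = 1310 → 1310 − 1238 = 72
Selection 7: 72 + 81 = 153
Selection 8: 153 + 81 = 234
Selection 9: 234 + 81 = 315
Selection 10: 315 + 81 = 396
Selection 11: 396 + 81 = 477
Selection 12: 477 + 81 = 558
Selection 13: 558 + 81 = 639
Selection 14: 639 + 81 = 720
Selection 15: 720 + 81 = 801
Selection 16: 801 + 81 = 882
Selection 17: 882 + 81 = 963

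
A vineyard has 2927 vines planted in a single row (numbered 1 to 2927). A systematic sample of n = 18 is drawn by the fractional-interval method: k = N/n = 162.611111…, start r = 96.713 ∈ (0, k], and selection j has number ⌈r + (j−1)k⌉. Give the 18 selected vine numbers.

j=1: r + 0k = 96.713 → ⌈·⌉ = 97
j=2: r + 1k = 259.324111… → ⌈·⌉ = 260
j=3: r + 2k = 421.935222… → ⌈·⌉ = 422
j=4: r + 3k = 584.546333… → ⌈·⌉ = 585
j=5: r + 4k = 747.157444… → ⌈·⌉ = 748
j=6: r + 5k = 909.768555… → ⌈·⌉ = 910
j=7: r + 6k = 1072.379666… → ⌈·⌉ = 1073
j=8: r + 7k = 1234.990777… → ⌈·⌉ = 1235
j=9: r + 8k = 1397.601888… → ⌈·⌉ = 1398
j=10: r + 9k = 1560.213 → ⌈·⌉ = 1561
j=11: r + 10k = 1722.824111… → ⌈·⌉ = 1723
j=12: r + 11k = 1885.435222… → ⌈·⌉ = 1886
j=13: r + 12k = 2048.046333… → ⌈·⌉ = 2049
j=14: r + 13k = 2210.657444… → ⌈·⌉ = 2211
j=15: r + 14k = 2373.268555… → ⌈·⌉ = 2374
j=16: r + 15k = 2535.879666… → ⌈·⌉ = 2536
j=17: r + 16k = 2698.490777… → ⌈·⌉ = 2699
j=18: r + 17k = 2861.101888… → ⌈·⌉ = 2862

97, 260, 422, 585, 748, 910, 1073, 1235, 1398, 1561, 1723, 1886, 2049, 2211, 2374, 2536, 2699, 2862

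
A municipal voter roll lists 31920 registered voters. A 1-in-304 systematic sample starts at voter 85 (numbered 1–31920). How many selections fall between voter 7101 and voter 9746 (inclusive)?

8

k = 304
First selection ≥ 7101: 85 + ⌈(7101−85)/304⌉·304 = 85 + 24×304 = 7381
Last selection ≤ 9746: 85 + ⌊(9746−85)/304⌋·304 = 85 + 31×304 = 9509
Count = 31 − 24 + 1 = 8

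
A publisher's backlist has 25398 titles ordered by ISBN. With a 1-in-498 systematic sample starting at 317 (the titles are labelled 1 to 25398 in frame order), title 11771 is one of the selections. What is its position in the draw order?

k = 498
position = (11771 − 317)/498 + 1 = 11454/498 + 1 = 23 + 1 = 24

24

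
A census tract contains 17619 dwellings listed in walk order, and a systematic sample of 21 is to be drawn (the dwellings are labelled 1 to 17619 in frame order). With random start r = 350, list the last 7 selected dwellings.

12096, 12935, 13774, 14613, 15452, 16291, 17130

k = N/n = 17619/21 = 839
15th selection = 350 + 14×839 = 12096
16th: 12096 + 839 = 12935
17th: 12935 + 839 = 13774
18th: 13774 + 839 = 14613
19th: 14613 + 839 = 15452
20th: 15452 + 839 = 16291
21st: 16291 + 839 = 17130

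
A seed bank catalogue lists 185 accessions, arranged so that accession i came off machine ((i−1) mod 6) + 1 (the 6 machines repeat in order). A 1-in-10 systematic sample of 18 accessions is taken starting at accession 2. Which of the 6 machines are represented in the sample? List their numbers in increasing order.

Consecutive selections differ by k = 10, so their machine numbers differ by 10 mod 6 = 4.
gcd(10, 6) = 2, so the sample visits 6/2 = 3 distinct residues mod 6.
Start 2 is machine 2; the machines hit are 2, 4, 6.

2, 4, 6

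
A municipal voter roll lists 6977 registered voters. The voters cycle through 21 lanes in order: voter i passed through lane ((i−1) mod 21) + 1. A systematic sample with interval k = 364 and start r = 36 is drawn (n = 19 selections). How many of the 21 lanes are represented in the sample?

3

Consecutive selections differ by k = 364, so their lane numbers differ by 364 mod 21 = 7.
gcd(364, 21) = 7, so the sample visits 21/7 = 3 distinct residues mod 21.
Start 36 is lane 15; the lanes hit are 1, 8, 15.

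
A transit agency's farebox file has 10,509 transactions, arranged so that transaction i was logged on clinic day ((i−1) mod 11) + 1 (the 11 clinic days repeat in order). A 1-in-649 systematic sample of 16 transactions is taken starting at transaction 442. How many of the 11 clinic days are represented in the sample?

1

Consecutive selections differ by k = 649, so their clinic day numbers differ by 649 mod 11 = 0.
gcd(649, 11) = 11, so the sample visits 11/11 = 1 distinct residues mod 11.
Start 442 is clinic day 2; the clinic days hit are 2.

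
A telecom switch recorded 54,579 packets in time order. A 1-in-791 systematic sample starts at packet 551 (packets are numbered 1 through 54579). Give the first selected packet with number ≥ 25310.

k = 791
Steps past start: ⌈(25310 − 551)/791⌉ = ⌈24759/791⌉ = 32
Selected packet: 551 + 32×791 = 25863

25863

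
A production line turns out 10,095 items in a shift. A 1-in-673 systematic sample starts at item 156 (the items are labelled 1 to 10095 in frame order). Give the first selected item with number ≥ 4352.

k = 673
Steps past start: ⌈(4352 − 156)/673⌉ = ⌈4196/673⌉ = 7
Selected item: 156 + 7×673 = 4867

4867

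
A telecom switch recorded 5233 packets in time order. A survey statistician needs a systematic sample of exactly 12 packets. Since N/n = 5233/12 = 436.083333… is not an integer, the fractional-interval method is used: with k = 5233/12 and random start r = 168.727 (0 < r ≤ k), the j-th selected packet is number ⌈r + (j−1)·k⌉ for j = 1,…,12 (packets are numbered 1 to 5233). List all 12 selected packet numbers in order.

j=1: r + 0k = 168.727 → ⌈·⌉ = 169
j=2: r + 1k = 604.810333… → ⌈·⌉ = 605
j=3: r + 2k = 1040.893666… → ⌈·⌉ = 1041
j=4: r + 3k = 1476.977 → ⌈·⌉ = 1477
j=5: r + 4k = 1913.060333… → ⌈·⌉ = 1914
j=6: r + 5k = 2349.143666… → ⌈·⌉ = 2350
j=7: r + 6k = 2785.227 → ⌈·⌉ = 2786
j=8: r + 7k = 3221.310333… → ⌈·⌉ = 3222
j=9: r + 8k = 3657.393666… → ⌈·⌉ = 3658
j=10: r + 9k = 4093.477 → ⌈·⌉ = 4094
j=11: r + 10k = 4529.560333… → ⌈·⌉ = 4530
j=12: r + 11k = 4965.643666… → ⌈·⌉ = 4966

169, 605, 1041, 1477, 1914, 2350, 2786, 3222, 3658, 4094, 4530, 4966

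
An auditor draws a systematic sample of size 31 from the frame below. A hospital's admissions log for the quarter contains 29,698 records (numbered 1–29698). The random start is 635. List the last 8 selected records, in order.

22669, 23627, 24585, 25543, 26501, 27459, 28417, 29375

k = N/n = 29698/31 = 958
24th selection = 635 + 23×958 = 22669
25th: 22669 + 958 = 23627
26th: 23627 + 958 = 24585
27th: 24585 + 958 = 25543
28th: 25543 + 958 = 26501
29th: 26501 + 958 = 27459
30th: 27459 + 958 = 28417
31st: 28417 + 958 = 29375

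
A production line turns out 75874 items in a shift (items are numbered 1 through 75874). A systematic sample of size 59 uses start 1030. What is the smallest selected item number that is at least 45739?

k = 75874/59 = 1286
Steps past start: ⌈(45739 − 1030)/1286⌉ = ⌈44709/1286⌉ = 35
Selected item: 1030 + 35×1286 = 46040

46040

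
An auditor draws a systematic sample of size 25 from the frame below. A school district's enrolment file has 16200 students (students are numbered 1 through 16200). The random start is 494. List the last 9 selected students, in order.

10862, 11510, 12158, 12806, 13454, 14102, 14750, 15398, 16046

k = N/n = 16200/25 = 648
17th selection = 494 + 16×648 = 10862
18th: 10862 + 648 = 11510
19th: 11510 + 648 = 12158
20th: 12158 + 648 = 12806
21st: 12806 + 648 = 13454
22nd: 13454 + 648 = 14102
23rd: 14102 + 648 = 14750
24th: 14750 + 648 = 15398
25th: 15398 + 648 = 16046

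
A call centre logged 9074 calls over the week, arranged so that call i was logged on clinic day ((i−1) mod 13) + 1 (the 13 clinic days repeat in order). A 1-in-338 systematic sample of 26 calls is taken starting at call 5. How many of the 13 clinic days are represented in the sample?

Consecutive selections differ by k = 338, so their clinic day numbers differ by 338 mod 13 = 0.
gcd(338, 13) = 13, so the sample visits 13/13 = 1 distinct residues mod 13.
Start 5 is clinic day 5; the clinic days hit are 5.

1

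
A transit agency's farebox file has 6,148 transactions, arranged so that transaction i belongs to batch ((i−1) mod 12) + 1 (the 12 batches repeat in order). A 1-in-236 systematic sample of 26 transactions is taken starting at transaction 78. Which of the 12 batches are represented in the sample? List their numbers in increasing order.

2, 6, 10

Consecutive selections differ by k = 236, so their batch numbers differ by 236 mod 12 = 8.
gcd(236, 12) = 4, so the sample visits 12/4 = 3 distinct residues mod 12.
Start 78 is batch 6; the batches hit are 2, 6, 10.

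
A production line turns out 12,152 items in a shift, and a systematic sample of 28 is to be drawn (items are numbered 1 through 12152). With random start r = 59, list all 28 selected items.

k = N/n = 12152/28 = 434
item 1: 59
item 2: 59 + 434 = 493
item 3: 493 + 434 = 927
item 4: 927 + 434 = 1361
item 5: 1361 + 434 = 1795
item 6: 1795 + 434 = 2229
item 7: 2229 + 434 = 2663
item 8: 2663 + 434 = 3097
item 9: 3097 + 434 = 3531
item 10: 3531 + 434 = 3965
item 11: 3965 + 434 = 4399
item 12: 4399 + 434 = 4833
item 13: 4833 + 434 = 5267
item 14: 5267 + 434 = 5701
item 15: 5701 + 434 = 6135
item 16: 6135 + 434 = 6569
item 17: 6569 + 434 = 7003
item 18: 7003 + 434 = 7437
item 19: 7437 + 434 = 7871
item 20: 7871 + 434 = 8305
item 21: 8305 + 434 = 8739
item 22: 8739 + 434 = 9173
item 23: 9173 + 434 = 9607
item 24: 9607 + 434 = 10041
item 25: 10041 + 434 = 10475
item 26: 10475 + 434 = 10909
item 27: 10909 + 434 = 11343
item 28: 11343 + 434 = 11777

59, 493, 927, 1361, 1795, 2229, 2663, 3097, 3531, 3965, 4399, 4833, 5267, 5701, 6135, 6569, 7003, 7437, 7871, 8305, 8739, 9173, 9607, 10041, 10475, 10909, 11343, 11777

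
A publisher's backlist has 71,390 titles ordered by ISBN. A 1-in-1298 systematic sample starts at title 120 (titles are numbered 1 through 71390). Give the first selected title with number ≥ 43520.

k = 1298
Steps past start: ⌈(43520 − 120)/1298⌉ = ⌈43400/1298⌉ = 34
Selected title: 120 + 34×1298 = 44252

44252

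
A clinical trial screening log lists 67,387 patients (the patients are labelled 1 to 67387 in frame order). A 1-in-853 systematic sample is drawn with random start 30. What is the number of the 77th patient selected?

k = 853
77th selection = r + (77−1)·k = 30 + 76×853 = 30 + 64828 = 64858

64858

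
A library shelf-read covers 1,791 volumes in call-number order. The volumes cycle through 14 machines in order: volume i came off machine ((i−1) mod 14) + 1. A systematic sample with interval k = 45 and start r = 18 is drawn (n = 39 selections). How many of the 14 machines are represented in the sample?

Consecutive selections differ by k = 45, so their machine numbers differ by 45 mod 14 = 3.
gcd(45, 14) = 1, so the sample visits 14/1 = 14 distinct residues mod 14.
Start 18 is machine 4; the machines hit are 1, 2, 3, 4, 5, 6, 7, 8, 9, 10, 11, 12, 13, 14.

14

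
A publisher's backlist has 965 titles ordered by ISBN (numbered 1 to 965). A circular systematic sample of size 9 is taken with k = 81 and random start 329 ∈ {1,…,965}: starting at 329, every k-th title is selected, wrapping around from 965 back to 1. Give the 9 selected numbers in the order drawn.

329, 410, 491, 572, 653, 734, 815, 896, 12

Selection 1: 329
Selection 2: 329 + 81 = 410
Selection 3: 410 + 81 = 491
Selection 4: 491 + 81 = 572
Selection 5: 572 + 81 = 653
Selection 6: 653 + 81 = 734
Selection 7: 734 + 81 = 815
Selection 8: 815 + 81 = 896
Selection 9: 896 + 81 = 977 → 977 − 965 = 12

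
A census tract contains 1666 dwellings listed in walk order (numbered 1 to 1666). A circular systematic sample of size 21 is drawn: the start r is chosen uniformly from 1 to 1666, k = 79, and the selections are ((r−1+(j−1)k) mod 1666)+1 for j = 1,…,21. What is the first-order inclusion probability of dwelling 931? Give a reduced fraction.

3/238

For each position j, as r ranges over 1…1666 the j-th selection hits every dwelling exactly once, so dwelling 931 is selected for exactly 21 of the 1666 starts.
Inclusion probability = 21/1666 = 3/238.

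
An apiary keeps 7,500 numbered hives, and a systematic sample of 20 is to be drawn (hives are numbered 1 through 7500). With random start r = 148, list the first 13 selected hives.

k = N/n = 7500/20 = 375
hive 1: 148
hive 2: 148 + 375 = 523
hive 3: 523 + 375 = 898
hive 4: 898 + 375 = 1273
hive 5: 1273 + 375 = 1648
hive 6: 1648 + 375 = 2023
hive 7: 2023 + 375 = 2398
hive 8: 2398 + 375 = 2773
hive 9: 2773 + 375 = 3148
hive 10: 3148 + 375 = 3523
hive 11: 3523 + 375 = 3898
hive 12: 3898 + 375 = 4273
hive 13: 4273 + 375 = 4648

148, 523, 898, 1273, 1648, 2023, 2398, 2773, 3148, 3523, 3898, 4273, 4648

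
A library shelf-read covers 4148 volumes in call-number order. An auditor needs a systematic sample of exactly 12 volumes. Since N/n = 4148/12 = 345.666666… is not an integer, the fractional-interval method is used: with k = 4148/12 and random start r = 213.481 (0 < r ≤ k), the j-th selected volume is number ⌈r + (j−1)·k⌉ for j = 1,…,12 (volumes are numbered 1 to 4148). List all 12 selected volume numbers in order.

214, 560, 905, 1251, 1597, 1942, 2288, 2634, 2979, 3325, 3671, 4016

j=1: r + 0k = 213.481 → ⌈·⌉ = 214
j=2: r + 1k = 559.147666… → ⌈·⌉ = 560
j=3: r + 2k = 904.814333… → ⌈·⌉ = 905
j=4: r + 3k = 1250.481 → ⌈·⌉ = 1251
j=5: r + 4k = 1596.147666… → ⌈·⌉ = 1597
j=6: r + 5k = 1941.814333… → ⌈·⌉ = 1942
j=7: r + 6k = 2287.481 → ⌈·⌉ = 2288
j=8: r + 7k = 2633.147666… → ⌈·⌉ = 2634
j=9: r + 8k = 2978.814333… → ⌈·⌉ = 2979
j=10: r + 9k = 3324.481 → ⌈·⌉ = 3325
j=11: r + 10k = 3670.147666… → ⌈·⌉ = 3671
j=12: r + 11k = 4015.814333… → ⌈·⌉ = 4016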